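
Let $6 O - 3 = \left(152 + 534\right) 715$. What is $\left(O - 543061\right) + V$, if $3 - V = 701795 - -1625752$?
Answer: $- \frac{16733137}{6} \approx -2.7889 \cdot 10^{6}$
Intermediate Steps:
$V = -2327544$ ($V = 3 - \left(701795 - -1625752\right) = 3 - \left(701795 + 1625752\right) = 3 - 2327547 = -2327544$)
$O = \frac{490493}{6}$ ($O = \frac{1}{2} + \frac{\left(152 + 534\right) 715}{6} = \frac{1}{2} + \frac{686 \cdot 715}{6} = \frac{1}{2} + \frac{1}{6} \cdot 490490 = \frac{1}{2} + \frac{245245}{3} = \frac{490493}{6} \approx 81749.0$)
$\left(O - 543061\right) + V = \left(\frac{490493}{6} - 543061\right) - 2327544 = - \frac{2767873}{6} - 2327544 = - \frac{16733137}{6}$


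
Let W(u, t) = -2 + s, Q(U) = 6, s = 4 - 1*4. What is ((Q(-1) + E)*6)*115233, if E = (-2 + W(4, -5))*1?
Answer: 1382796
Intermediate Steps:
s = 0 (s = 4 - 4 = 0)
W(u, t) = -2 (W(u, t) = -2 + 0 = -2)
E = -4 (E = (-2 - 2)*1 = -4*1 = -4)
((Q(-1) + E)*6)*115233 = ((6 - 4)*6)*115233 = (2*6)*115233 = 12*115233 = 1382796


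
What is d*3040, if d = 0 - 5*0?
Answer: 0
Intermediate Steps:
d = 0 (d = 0 + 0 = 0)
d*3040 = 0*3040 = 0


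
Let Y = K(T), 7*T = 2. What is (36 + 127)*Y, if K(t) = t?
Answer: 326/7 ≈ 46.571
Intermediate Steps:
T = 2/7 (T = (⅐)*2 = 2/7 ≈ 0.28571)
Y = 2/7 ≈ 0.28571
(36 + 127)*Y = (36 + 127)*(2/7) = 163*(2/7) = 326/7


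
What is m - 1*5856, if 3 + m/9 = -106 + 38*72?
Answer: 17787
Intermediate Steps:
m = 23643 (m = -27 + 9*(-106 + 38*72) = -27 + 9*(-106 + 2736) = -27 + 9*2630 = -27 + 23670 = 23643)
m - 1*5856 = 23643 - 1*5856 = 23643 - 5856 = 17787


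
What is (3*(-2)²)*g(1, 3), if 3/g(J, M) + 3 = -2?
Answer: -36/5 ≈ -7.2000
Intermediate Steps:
g(J, M) = -⅗ (g(J, M) = 3/(-3 - 2) = 3/(-5) = 3*(-⅕) = -⅗)
(3*(-2)²)*g(1, 3) = (3*(-2)²)*(-⅗) = (3*4)*(-⅗) = 12*(-⅗) = -36/5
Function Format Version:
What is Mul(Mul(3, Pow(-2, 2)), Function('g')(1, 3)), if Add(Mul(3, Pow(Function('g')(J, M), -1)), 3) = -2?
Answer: Rational(-36, 5) ≈ -7.2000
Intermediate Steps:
Function('g')(J, M) = Rational(-3, 5) (Function('g')(J, M) = Mul(3, Pow(Add(-3, -2), -1)) = Mul(3, Pow(-5, -1)) = Mul(3, Rational(-1, 5)) = Rational(-3, 5))
Mul(Mul(3, Pow(-2, 2)), Function('g')(1, 3)) = Mul(Mul(3, Pow(-2, 2)), Rational(-3, 5)) = Mul(Mul(3, 4), Rational(-3, 5)) = Mul(12, Rational(-3, 5)) = Rational(-36, 5)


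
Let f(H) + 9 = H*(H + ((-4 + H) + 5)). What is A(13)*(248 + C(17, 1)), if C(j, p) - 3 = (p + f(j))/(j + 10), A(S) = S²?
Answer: 1244516/27 ≈ 46093.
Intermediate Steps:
f(H) = -9 + H*(1 + 2*H) (f(H) = -9 + H*(H + ((-4 + H) + 5)) = -9 + H*(H + (1 + H)) = -9 + H*(1 + 2*H))
C(j, p) = 3 + (-9 + j + p + 2*j²)/(10 + j) (C(j, p) = 3 + (p + (-9 + j + 2*j²))/(j + 10) = 3 + (-9 + j + p + 2*j²)/(10 + j))
A(13)*(248 + C(17, 1)) = 13²*(248 + (21 + 1 + 2*17² + 4*17)/(10 + 17)) = 169*(248 + (21 + 1 + 2*289 + 68)/27) = 169*(248 + (21 + 1 + 578 + 68)/27) = 169*(248 + (1/27)*668) = 169*(248 + 668/27) = 169*(7364/27) = 1244516/27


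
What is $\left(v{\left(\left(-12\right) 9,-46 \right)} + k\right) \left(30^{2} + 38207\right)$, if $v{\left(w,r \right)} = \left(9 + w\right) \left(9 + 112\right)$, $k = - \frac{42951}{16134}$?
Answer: $- \frac{2519952580553}{5378} \approx -4.6857 \cdot 10^{8}$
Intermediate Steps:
$k = - \frac{14317}{5378}$ ($k = \left(-42951\right) \frac{1}{16134} = - \frac{14317}{5378} \approx -2.6621$)
$v{\left(w,r \right)} = 1089 + 121 w$ ($v{\left(w,r \right)} = \left(9 + w\right) 121 = 1089 + 121 w$)
$\left(v{\left(\left(-12\right) 9,-46 \right)} + k\right) \left(30^{2} + 38207\right) = \left(\left(1089 + 121 \left(\left(-12\right) 9\right)\right) - \frac{14317}{5378}\right) \left(30^{2} + 38207\right) = \left(\left(1089 + 121 \left(-108\right)\right) - \frac{14317}{5378}\right) \left(900 + 38207\right) = \left(\left(1089 - 13068\right) - \frac{14317}{5378}\right) 39107 = \left(-11979 - \frac{14317}{5378}\right) 39107 = \left(- \frac{64437379}{5378}\right) 39107 = - \frac{2519952580553}{5378}$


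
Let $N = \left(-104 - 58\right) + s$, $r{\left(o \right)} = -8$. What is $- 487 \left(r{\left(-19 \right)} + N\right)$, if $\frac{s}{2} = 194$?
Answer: $-106166$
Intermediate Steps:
$s = 388$ ($s = 2 \cdot 194 = 388$)
$N = 226$ ($N = \left(-104 - 58\right) + 388 = -162 + 388 = 226$)
$- 487 \left(r{\left(-19 \right)} + N\right) = - 487 \left(-8 + 226\right) = \left(-487\right) 218 = -106166$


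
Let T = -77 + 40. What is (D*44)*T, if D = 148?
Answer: -240944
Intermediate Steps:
T = -37
(D*44)*T = (148*44)*(-37) = 6512*(-37) = -240944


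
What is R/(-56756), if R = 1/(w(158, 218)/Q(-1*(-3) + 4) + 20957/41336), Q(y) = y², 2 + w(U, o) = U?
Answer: -72338/15152451343 ≈ -4.7740e-6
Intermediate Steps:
w(U, o) = -2 + U
R = 2025464/7475309 (R = 1/((-2 + 158)/((-1*(-3) + 4)²) + 20957/41336) = 1/(156/((3 + 4)²) + 20957*(1/41336)) = 1/(156/(7²) + 20957/41336) = 1/(156/49 + 20957/41336) = 1/(7475309/2025464) = 2025464/7475309 ≈ 0.27095)
R/(-56756) = (2025464/7475309)/(-56756) = (2025464/7475309)*(-1/56756) = -72338/15152451343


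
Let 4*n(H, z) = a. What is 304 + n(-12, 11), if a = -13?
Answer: 1203/4 ≈ 300.75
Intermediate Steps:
n(H, z) = -13/4 (n(H, z) = (¼)*(-13) = -13/4)
304 + n(-12, 11) = 304 - 13/4 = 1203/4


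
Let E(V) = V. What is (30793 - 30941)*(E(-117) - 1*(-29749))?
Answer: -4385536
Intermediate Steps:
(30793 - 30941)*(E(-117) - 1*(-29749)) = (30793 - 30941)*(-117 - 1*(-29749)) = -148*(-117 + 29749) = -148*29632 = -4385536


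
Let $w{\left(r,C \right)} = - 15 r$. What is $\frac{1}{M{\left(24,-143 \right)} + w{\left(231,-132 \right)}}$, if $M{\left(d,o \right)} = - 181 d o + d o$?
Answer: $\frac{1}{614295} \approx 1.6279 \cdot 10^{-6}$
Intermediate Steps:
$M{\left(d,o \right)} = - 180 d o$ ($M{\left(d,o \right)} = - 181 d o + d o = - 180 d o$)
$\frac{1}{M{\left(24,-143 \right)} + w{\left(231,-132 \right)}} = \frac{1}{\left(-180\right) 24 \left(-143\right) - 3465} = \frac{1}{617760 - 3465} = \frac{1}{614295}$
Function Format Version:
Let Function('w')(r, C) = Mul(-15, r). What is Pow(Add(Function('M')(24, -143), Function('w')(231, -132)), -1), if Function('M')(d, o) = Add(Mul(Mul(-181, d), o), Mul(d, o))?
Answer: Rational(1, 614295) ≈ 1.6279e-6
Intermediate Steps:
Function('M')(d, o) = Mul(-180, d, o) (Function('M')(d, o) = Add(Mul(-181, d, o), Mul(d, o)) = Mul(-180, d, o))
Pow(Add(Function('M')(24, -143), Function('w')(231, -132)), -1) = Pow(Add(Mul(-180, 24, -143), Mul(-15, 231)), -1) = Pow(Add(617760, -3465), -1) = Pow(614295, -1) = Rational(1, 614295)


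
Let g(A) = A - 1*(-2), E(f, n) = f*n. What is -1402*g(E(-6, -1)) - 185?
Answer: -11401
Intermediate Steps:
g(A) = 2 + A (g(A) = A + 2 = 2 + A)
-1402*g(E(-6, -1)) - 185 = -1402*(2 - 6*(-1)) - 185 = -1402*(2 + 6) - 185 = -1402*8 - 185 = -11216 - 185 = -11401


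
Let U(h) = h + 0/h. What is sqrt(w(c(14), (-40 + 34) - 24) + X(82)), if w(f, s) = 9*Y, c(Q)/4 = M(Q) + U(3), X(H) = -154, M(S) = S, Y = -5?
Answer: I*sqrt(199) ≈ 14.107*I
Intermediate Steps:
U(h) = h (U(h) = h + 0 = h)
c(Q) = 12 + 4*Q (c(Q) = 4*(Q + 3) = 4*(3 + Q) = 12 + 4*Q)
w(f, s) = -45 (w(f, s) = 9*(-5) = -45)
sqrt(w(c(14), (-40 + 34) - 24) + X(82)) = sqrt(-45 - 154) = sqrt(-199) = I*sqrt(199)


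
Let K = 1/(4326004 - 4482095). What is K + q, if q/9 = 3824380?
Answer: 5372561687219/156091 ≈ 3.4419e+7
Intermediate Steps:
q = 34419420 (q = 9*3824380 = 34419420)
K = -1/156091 (K = 1/(-156091) = -1/156091 ≈ -6.4065e-6)
K + q = -1/156091 + 34419420 = 5372561687219/156091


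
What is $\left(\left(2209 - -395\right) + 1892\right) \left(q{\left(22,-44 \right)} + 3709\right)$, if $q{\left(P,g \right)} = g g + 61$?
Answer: $25654176$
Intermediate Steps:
$q{\left(P,g \right)} = 61 + g^{2}$ ($q{\left(P,g \right)} = g^{2} + 61 = 61 + g^{2}$)
$\left(\left(2209 - -395\right) + 1892\right) \left(q{\left(22,-44 \right)} + 3709\right) = \left(\left(2209 - -395\right) + 1892\right) \left(\left(61 + \left(-44\right)^{2}\right) + 3709\right) = \left(\left(2209 + 395\right) + 1892\right) \left(\left(61 + 1936\right) + 3709\right) = \left(2604 + 1892\right) \left(1997 + 3709\right) = 4496 \cdot 5706 = 25654176$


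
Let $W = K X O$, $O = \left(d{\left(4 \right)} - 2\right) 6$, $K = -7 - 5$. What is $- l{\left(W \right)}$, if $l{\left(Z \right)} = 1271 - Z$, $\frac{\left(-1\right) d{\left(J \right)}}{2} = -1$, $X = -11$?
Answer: $-1271$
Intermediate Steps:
$d{\left(J \right)} = 2$ ($d{\left(J \right)} = \left(-2\right) \left(-1\right) = 2$)
$K = -12$ ($K = -7 - 5 = -12$)
$O = 0$ ($O = \left(2 - 2\right) 6 = 0 \cdot 6 = 0$)
$W = 0$ ($W = \left(-12\right) \left(-11\right) 0 = 132 \cdot 0 = 0$)
$- l{\left(W \right)} = - (1271 - 0) = - (1271 + 0) = \left(-1\right) 1271 = -1271$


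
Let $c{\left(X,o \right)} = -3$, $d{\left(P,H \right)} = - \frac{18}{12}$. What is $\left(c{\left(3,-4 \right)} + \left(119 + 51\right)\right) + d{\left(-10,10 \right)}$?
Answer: $\frac{331}{2} \approx 165.5$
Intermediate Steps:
$d{\left(P,H \right)} = - \frac{3}{2}$ ($d{\left(P,H \right)} = \left(-18\right) \frac{1}{12} = - \frac{3}{2}$)
$\left(c{\left(3,-4 \right)} + \left(119 + 51\right)\right) + d{\left(-10,10 \right)} = \left(-3 + \left(119 + 51\right)\right) - \frac{3}{2} = \left(-3 + 170\right) - \frac{3}{2} = 167 - \frac{3}{2} = \frac{331}{2}$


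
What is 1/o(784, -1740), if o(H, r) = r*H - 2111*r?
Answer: 1/2308980 ≈ 4.3309e-7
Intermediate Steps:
o(H, r) = -2111*r + H*r (o(H, r) = H*r - 2111*r = -2111*r + H*r)
1/o(784, -1740) = 1/(-1740*(-2111 + 784)) = 1/(-1740*(-1327)) = 1/2308980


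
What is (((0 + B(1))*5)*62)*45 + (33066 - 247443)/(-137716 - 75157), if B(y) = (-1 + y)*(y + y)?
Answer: 214377/212873 ≈ 1.0071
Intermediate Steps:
B(y) = 2*y*(-1 + y) (B(y) = (-1 + y)*(2*y) = 2*y*(-1 + y))
(((0 + B(1))*5)*62)*45 + (33066 - 247443)/(-137716 - 75157) = (((0 + 2*1*(-1 + 1))*5)*62)*45 + (33066 - 247443)/(-137716 - 75157) = (((0 + 2*1*0)*5)*62)*45 - 214377/(-212873) = (((0 + 0)*5)*62)*45 - 214377*(-1/212873) = ((0*5)*62)*45 + 214377/212873 = (0*62)*45 + 214377/212873 = 0*45 + 214377/212873 = 0 + 214377/212873 = 214377/212873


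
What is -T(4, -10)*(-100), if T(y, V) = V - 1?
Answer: -1100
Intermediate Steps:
T(y, V) = -1 + V
-T(4, -10)*(-100) = -(-1 - 10)*(-100) = -1*(-11)*(-100) = 11*(-100) = -1100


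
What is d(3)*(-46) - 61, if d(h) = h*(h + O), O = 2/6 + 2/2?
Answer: -659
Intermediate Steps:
O = 4/3 (O = 2*(⅙) + 2*(½) = ⅓ + 1 = 4/3 ≈ 1.3333)
d(h) = h*(4/3 + h) (d(h) = h*(h + 4/3) = h*(4/3 + h))
d(3)*(-46) - 61 = ((⅓)*3*(4 + 3*3))*(-46) - 61 = ((⅓)*3*(4 + 9))*(-46) - 61 = ((⅓)*3*13)*(-46) - 61 = 13*(-46) - 61 = -598 - 61 = -659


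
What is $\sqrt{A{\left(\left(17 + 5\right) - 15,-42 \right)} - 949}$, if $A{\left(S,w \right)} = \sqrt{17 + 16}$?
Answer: $\sqrt{-949 + \sqrt{33}} \approx 30.712 i$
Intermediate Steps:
$A{\left(S,w \right)} = \sqrt{33}$
$\sqrt{A{\left(\left(17 + 5\right) - 15,-42 \right)} - 949} = \sqrt{\sqrt{33} - 949} = \sqrt{-949 + \sqrt{33}}$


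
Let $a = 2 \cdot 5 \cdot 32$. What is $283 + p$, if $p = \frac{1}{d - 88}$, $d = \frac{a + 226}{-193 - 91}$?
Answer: $\frac{3613485}{12769} \approx 282.99$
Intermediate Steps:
$a = 320$ ($a = 10 \cdot 32 = 320$)
$d = - \frac{273}{142}$ ($d = \frac{320 + 226}{-193 - 91} = \frac{546}{-284} = 546 \left(- \frac{1}{284}\right) = - \frac{273}{142} \approx -1.9225$)
$p = - \frac{142}{12769}$ ($p = \frac{1}{- \frac{273}{142} - 88} = \frac{1}{- \frac{12769}{142}} = - \frac{142}{12769} \approx -0.011121$)
$283 + p = 283 - \frac{142}{12769} = \frac{3613485}{12769}$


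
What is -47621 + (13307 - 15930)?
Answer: -50244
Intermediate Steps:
-47621 + (13307 - 15930) = -47621 - 2623 = -50244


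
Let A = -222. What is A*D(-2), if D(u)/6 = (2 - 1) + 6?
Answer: -9324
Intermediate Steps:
D(u) = 42 (D(u) = 6*((2 - 1) + 6) = 6*(1 + 6) = 6*7 = 42)
A*D(-2) = -222*42 = -9324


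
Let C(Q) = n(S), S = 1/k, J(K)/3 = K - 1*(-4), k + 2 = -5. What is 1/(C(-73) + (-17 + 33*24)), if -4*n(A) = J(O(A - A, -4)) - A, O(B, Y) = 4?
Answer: 28/21531 ≈ 0.0013005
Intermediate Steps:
k = -7 (k = -2 - 5 = -7)
J(K) = 12 + 3*K (J(K) = 3*(K - 1*(-4)) = 3*(K + 4) = 3*(4 + K) = 12 + 3*K)
S = -⅐ (S = 1/(-7) = -⅐ ≈ -0.14286)
n(A) = -6 + A/4 (n(A) = -((12 + 3*4) - A)/4 = -((12 + 12) - A)/4 = -(24 - A)/4 = -6 + A/4)
C(Q) = -169/28 (C(Q) = -6 + (¼)*(-⅐) = -6 - 1/28 = -169/28)
1/(C(-73) + (-17 + 33*24)) = 1/(-169/28 + (-17 + 33*24)) = 1/(-169/28 + (-17 + 792)) = 1/(-169/28 + 775) = 1/(21531/28) = 28/21531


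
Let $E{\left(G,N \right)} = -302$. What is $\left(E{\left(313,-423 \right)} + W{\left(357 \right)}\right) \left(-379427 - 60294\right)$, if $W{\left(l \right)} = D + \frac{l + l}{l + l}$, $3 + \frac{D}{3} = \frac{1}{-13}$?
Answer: $\frac{1773394793}{13} \approx 1.3641 \cdot 10^{8}$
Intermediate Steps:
$D = - \frac{120}{13}$ ($D = -9 + \frac{3}{-13} = -9 + 3 \left(- \frac{1}{13}\right) = -9 - \frac{3}{13} = - \frac{120}{13} \approx -9.2308$)
$W{\left(l \right)} = - \frac{107}{13}$ ($W{\left(l \right)} = - \frac{120}{13} + \frac{l + l}{l + l} = - \frac{120}{13} + \frac{2 l}{2 l} = - \frac{120}{13} + 2 l \frac{1}{2 l} = - \frac{120}{13} + 1 = - \frac{107}{13}$)
$\left(E{\left(313,-423 \right)} + W{\left(357 \right)}\right) \left(-379427 - 60294\right) = \left(-302 - \frac{107}{13}\right) \left(-379427 - 60294\right) = \left(- \frac{4033}{13}\right) \left(-439721\right) = \frac{1773394793}{13}$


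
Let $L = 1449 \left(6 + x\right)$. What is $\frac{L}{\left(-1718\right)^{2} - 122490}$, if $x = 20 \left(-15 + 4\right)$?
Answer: $- \frac{155043}{1414517} \approx -0.10961$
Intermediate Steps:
$x = -220$ ($x = 20 \left(-11\right) = -220$)
$L = -310086$ ($L = 1449 \left(6 - 220\right) = 1449 \left(-214\right) = -310086$)
$\frac{L}{\left(-1718\right)^{2} - 122490} = - \frac{310086}{\left(-1718\right)^{2} - 122490} = - \frac{310086}{2951524 - 122490} = - \frac{310086}{2829034} = \left(-310086\right) \frac{1}{2829034} = - \frac{155043}{1414517}$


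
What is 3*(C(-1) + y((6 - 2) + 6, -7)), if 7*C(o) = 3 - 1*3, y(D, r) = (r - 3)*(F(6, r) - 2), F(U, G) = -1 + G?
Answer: 300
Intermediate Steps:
y(D, r) = (-3 + r)² (y(D, r) = (r - 3)*((-1 + r) - 2) = (-3 + r)*(-3 + r) = (-3 + r)²)
C(o) = 0 (C(o) = (3 - 1*3)/7 = (3 - 3)/7 = (⅐)*0 = 0)
3*(C(-1) + y((6 - 2) + 6, -7)) = 3*(0 + (9 + (-7)² - 6*(-7))) = 3*(0 + (9 + 49 + 42)) = 3*(0 + 100) = 3*100 = 300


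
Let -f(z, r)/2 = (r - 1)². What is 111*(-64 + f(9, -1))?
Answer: -7992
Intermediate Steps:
f(z, r) = -2*(-1 + r)² (f(z, r) = -2*(r - 1)² = -2*(-1 + r)²)
111*(-64 + f(9, -1)) = 111*(-64 - 2*(-1 - 1)²) = 111*(-64 - 2*(-2)²) = 111*(-64 - 2*4) = 111*(-64 - 8) = 111*(-72) = -7992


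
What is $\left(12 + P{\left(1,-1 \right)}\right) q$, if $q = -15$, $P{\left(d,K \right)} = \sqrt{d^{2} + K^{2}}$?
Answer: $-180 - 15 \sqrt{2} \approx -201.21$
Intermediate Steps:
$P{\left(d,K \right)} = \sqrt{K^{2} + d^{2}}$
$\left(12 + P{\left(1,-1 \right)}\right) q = \left(12 + \sqrt{\left(-1\right)^{2} + 1^{2}}\right) \left(-15\right) = \left(12 + \sqrt{1 + 1}\right) \left(-15\right) = \left(12 + \sqrt{2}\right) \left(-15\right) = -180 - 15 \sqrt{2}$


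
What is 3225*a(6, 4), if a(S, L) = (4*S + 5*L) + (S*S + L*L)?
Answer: 309600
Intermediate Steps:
a(S, L) = L² + S² + 4*S + 5*L (a(S, L) = (4*S + 5*L) + (S² + L²) = (4*S + 5*L) + (L² + S²) = L² + S² + 4*S + 5*L)
3225*a(6, 4) = 3225*(4² + 6² + 4*6 + 5*4) = 3225*(16 + 36 + 24 + 20) = 3225*96 = 309600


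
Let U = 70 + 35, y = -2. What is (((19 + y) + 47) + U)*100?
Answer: 16900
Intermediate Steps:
U = 105
(((19 + y) + 47) + U)*100 = (((19 - 2) + 47) + 105)*100 = ((17 + 47) + 105)*100 = (64 + 105)*100 = 169*100 = 16900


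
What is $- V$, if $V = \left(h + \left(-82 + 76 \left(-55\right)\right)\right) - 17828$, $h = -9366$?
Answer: $31456$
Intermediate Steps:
$V = -31456$ ($V = \left(-9366 + \left(-82 + 76 \left(-55\right)\right)\right) - 17828 = \left(-9366 - 4262\right) - 17828 = -13628 - 17828 = -31456$)
$- V = \left(-1\right) \left(-31456\right) = 31456$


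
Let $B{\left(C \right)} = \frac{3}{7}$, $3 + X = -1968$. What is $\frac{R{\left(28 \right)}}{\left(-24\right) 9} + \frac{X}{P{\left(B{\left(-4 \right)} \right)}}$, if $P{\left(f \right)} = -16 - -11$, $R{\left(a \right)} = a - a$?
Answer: $\frac{1971}{5} \approx 394.2$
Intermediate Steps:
$X = -1971$ ($X = -3 - 1968 = -1971$)
$B{\left(C \right)} = \frac{3}{7}$ ($B{\left(C \right)} = 3 \cdot \frac{1}{7} = \frac{3}{7}$)
$R{\left(a \right)} = 0$
$P{\left(f \right)} = -5$ ($P{\left(f \right)} = -16 + 11 = -5$)
$\frac{R{\left(28 \right)}}{\left(-24\right) 9} + \frac{X}{P{\left(B{\left(-4 \right)} \right)}} = \frac{0}{\left(-24\right) 9} - \frac{1971}{-5} = \frac{0}{-216} - - \frac{1971}{5} = 0 \left(- \frac{1}{216}\right) + \frac{1971}{5} = 0 + \frac{1971}{5} = \frac{1971}{5}$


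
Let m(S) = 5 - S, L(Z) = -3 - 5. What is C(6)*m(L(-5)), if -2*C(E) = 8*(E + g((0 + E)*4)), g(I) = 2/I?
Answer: -949/3 ≈ -316.33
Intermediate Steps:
L(Z) = -8
C(E) = -4*E - 2/E (C(E) = -4*(E + 2/(((0 + E)*4))) = -4*(E + 2/((E*4))) = -4*(E + 2/((4*E))) = -4*(E + 2*(1/(4*E))) = -4*(E + 1/(2*E)) = -(4/E + 8*E)/2 = -4*E - 2/E)
C(6)*m(L(-5)) = (-4*6 - 2/6)*(5 - 1*(-8)) = (-24 - 2*1/6)*(5 + 8) = (-24 - 1/3)*13 = -73/3*13 = -949/3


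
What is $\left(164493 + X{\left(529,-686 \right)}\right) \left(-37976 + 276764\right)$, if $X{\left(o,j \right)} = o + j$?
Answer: $39241464768$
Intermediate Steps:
$X{\left(o,j \right)} = j + o$
$\left(164493 + X{\left(529,-686 \right)}\right) \left(-37976 + 276764\right) = \left(164493 + \left(-686 + 529\right)\right) \left(-37976 + 276764\right) = \left(164493 - 157\right) 238788 = 164336 \cdot 238788 = 39241464768$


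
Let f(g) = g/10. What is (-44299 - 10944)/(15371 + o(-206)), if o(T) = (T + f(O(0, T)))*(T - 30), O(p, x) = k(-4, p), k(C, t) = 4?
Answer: -276215/319463 ≈ -0.86462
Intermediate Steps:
O(p, x) = 4
f(g) = g/10 (f(g) = g*(⅒) = g/10)
o(T) = (-30 + T)*(⅖ + T) (o(T) = (T + (⅒)*4)*(T - 30) = (T + ⅖)*(-30 + T) = (⅖ + T)*(-30 + T) = (-30 + T)*(⅖ + T))
(-44299 - 10944)/(15371 + o(-206)) = (-44299 - 10944)/(15371 + (-12 + (-206)² - 148/5*(-206))) = -55243/(15371 + (-12 + 42436 + 30488/5)) = -55243/(15371 + 242608/5) = -55243/319463/5 = -55243*5/319463 = -276215/319463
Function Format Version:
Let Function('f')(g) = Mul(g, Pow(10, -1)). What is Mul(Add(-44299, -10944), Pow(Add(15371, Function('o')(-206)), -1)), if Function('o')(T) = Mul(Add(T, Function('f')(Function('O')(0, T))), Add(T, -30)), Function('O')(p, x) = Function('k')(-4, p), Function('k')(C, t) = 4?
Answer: Rational(-276215, 319463) ≈ -0.86462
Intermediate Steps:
Function('O')(p, x) = 4
Function('f')(g) = Mul(Rational(1, 10), g) (Function('f')(g) = Mul(g, Rational(1, 10)) = Mul(Rational(1, 10), g))
Function('o')(T) = Mul(Add(-30, T), Add(Rational(2, 5), T)) (Function('o')(T) = Mul(Add(T, Mul(Rational(1, 10), 4)), Add(T, -30)) = Mul(Add(T, Rational(2, 5)), Add(-30, T)) = Mul(Add(Rational(2, 5), T), Add(-30, T)) = Mul(Add(-30, T), Add(Rational(2, 5), T)))
Mul(Add(-44299, -10944), Pow(Add(15371, Function('o')(-206)), -1)) = Mul(Add(-44299, -10944), Pow(Add(15371, Add(-12, Pow(-206, 2), Mul(Rational(-148, 5), -206))), -1)) = Mul(-55243, Pow(Add(15371, Add(-12, 42436, Rational(30488, 5))), -1)) = Mul(-55243, Pow(Add(15371, Rational(242608, 5)), -1)) = Mul(-55243, Pow(Rational(319463, 5), -1)) = Mul(-55243, Rational(5, 319463)) = Rational(-276215, 319463)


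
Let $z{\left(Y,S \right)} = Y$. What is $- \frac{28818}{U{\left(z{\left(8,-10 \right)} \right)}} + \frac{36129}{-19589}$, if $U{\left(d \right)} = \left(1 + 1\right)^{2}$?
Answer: $- \frac{282330159}{39178} \approx -7206.3$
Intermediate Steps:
$U{\left(d \right)} = 4$ ($U{\left(d \right)} = 2^{2} = 4$)
$- \frac{28818}{U{\left(z{\left(8,-10 \right)} \right)}} + \frac{36129}{-19589} = - \frac{28818}{4} + \frac{36129}{-19589} = \left(-28818\right) \frac{1}{4} + 36129 \left(- \frac{1}{19589}\right) = - \frac{14409}{2} - \frac{36129}{19589} = - \frac{282330159}{39178}$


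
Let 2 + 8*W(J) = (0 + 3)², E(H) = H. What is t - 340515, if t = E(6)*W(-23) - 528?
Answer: -1364151/4 ≈ -3.4104e+5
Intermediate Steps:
W(J) = 7/8 (W(J) = -¼ + (0 + 3)²/8 = -¼ + (⅛)*3² = -¼ + (⅛)*9 = -¼ + 9/8 = 7/8)
t = -2091/4 (t = 6*(7/8) - 528 = 21/4 - 528 = -2091/4 ≈ -522.75)
t - 340515 = -2091/4 - 340515 = -1364151/4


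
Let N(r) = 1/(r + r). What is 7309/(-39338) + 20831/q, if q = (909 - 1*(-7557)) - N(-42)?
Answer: 63636030947/27975022010 ≈ 2.2747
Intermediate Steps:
N(r) = 1/(2*r)
q = 711145/84 (q = (909 - 1*(-7557)) - 1/(2*(-42)) = (909 + 7557) - (-1)/(2*42) = 8466 - 1*(-1/84) = 8466 + 1/84 = 711145/84 ≈ 8466.0)
7309/(-39338) + 20831/q = 7309/(-39338) + 20831/(711145/84) = 7309*(-1/39338) + 20831*(84/711145) = -7309/39338 + 1749804/711145 = 63636030947/27975022010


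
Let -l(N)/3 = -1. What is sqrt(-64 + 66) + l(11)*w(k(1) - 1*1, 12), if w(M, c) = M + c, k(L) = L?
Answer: 36 + sqrt(2) ≈ 37.414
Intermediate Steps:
l(N) = 3 (l(N) = -3*(-1) = 3)
sqrt(-64 + 66) + l(11)*w(k(1) - 1*1, 12) = sqrt(-64 + 66) + 3*((1 - 1*1) + 12) = sqrt(2) + 3*((1 - 1) + 12) = sqrt(2) + 3*(0 + 12) = sqrt(2) + 3*12 = sqrt(2) + 36 = 36 + sqrt(2)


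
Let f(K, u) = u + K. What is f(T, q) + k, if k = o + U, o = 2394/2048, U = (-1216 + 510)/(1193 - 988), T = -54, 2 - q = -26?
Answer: -5935479/209920 ≈ -28.275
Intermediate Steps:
q = 28 (q = 2 - 1*(-26) = 2 + 26 = 28)
f(K, u) = K + u
U = -706/205 ≈ -3.4439
o = 1197/1024 (o = 2394*(1/2048) = 1197/1024 ≈ 1.1689)
k = -477559/209920 (k = 1197/1024 - 706/205 = -477559/209920 ≈ -2.2750)
f(T, q) + k = (-54 + 28) - 477559/209920 = -26 - 477559/209920 = -5935479/209920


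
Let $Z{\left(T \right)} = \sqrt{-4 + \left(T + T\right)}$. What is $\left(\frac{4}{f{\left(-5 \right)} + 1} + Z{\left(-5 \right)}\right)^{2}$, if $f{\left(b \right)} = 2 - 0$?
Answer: $- \frac{110}{9} + \frac{8 i \sqrt{14}}{3} \approx -12.222 + 9.9778 i$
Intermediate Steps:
$f{\left(b \right)} = 2$ ($f{\left(b \right)} = 2 + 0 = 2$)
$Z{\left(T \right)} = \sqrt{-4 + 2 T}$
$\left(\frac{4}{f{\left(-5 \right)} + 1} + Z{\left(-5 \right)}\right)^{2} = \left(\frac{4}{2 + 1} + \sqrt{-4 + 2 \left(-5\right)}\right)^{2} = \left(\frac{4}{3} + \sqrt{-4 - 10}\right)^{2} = \left(4 \cdot \frac{1}{3} + \sqrt{-14}\right)^{2} = \left(\frac{4}{3} + i \sqrt{14}\right)^{2}$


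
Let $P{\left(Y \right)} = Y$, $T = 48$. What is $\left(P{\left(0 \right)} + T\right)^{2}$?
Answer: $2304$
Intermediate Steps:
$\left(P{\left(0 \right)} + T\right)^{2} = \left(0 + 48\right)^{2} = 48^{2} = 2304$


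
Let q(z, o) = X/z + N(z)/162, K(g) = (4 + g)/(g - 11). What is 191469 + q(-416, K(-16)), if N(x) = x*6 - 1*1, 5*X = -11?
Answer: 32256101131/168480 ≈ 1.9145e+5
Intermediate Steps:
X = -11/5 (X = (1/5)*(-11) = -11/5 ≈ -2.2000)
K(g) = (4 + g)/(-11 + g)
N(x) = -1 + 6*x (N(x) = 6*x - 1 = -1 + 6*x)
q(z, o) = -1/162 - 11/(5*z) + z/27 (q(z, o) = -11/(5*z) + (-1 + 6*z)/162 = -11/(5*z) + (-1 + 6*z)*(1/162) = -11/(5*z) + (-1/162 + z/27) = -1/162 - 11/(5*z) + z/27)
191469 + q(-416, K(-16)) = 191469 + (-1/162 - 11/5/(-416) + (1/27)*(-416)) = 191469 + (-1/162 - 11/5*(-1/416) - 416/27) = 191469 + (-1/162 + 11/2080 - 416/27) = 191469 - 2595989/168480 = 32256101131/168480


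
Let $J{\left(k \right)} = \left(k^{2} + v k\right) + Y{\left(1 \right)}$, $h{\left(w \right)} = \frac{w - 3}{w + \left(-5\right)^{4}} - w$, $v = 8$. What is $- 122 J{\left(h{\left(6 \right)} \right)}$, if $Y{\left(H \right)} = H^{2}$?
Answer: $\frac{535254748}{398161} \approx 1344.3$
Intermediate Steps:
$h{\left(w \right)} = - w + \frac{-3 + w}{625 + w}$ ($h{\left(w \right)} = \frac{-3 + w}{w + 625} - w = \frac{-3 + w}{625 + w} - w = - w + \frac{-3 + w}{625 + w}$)
$J{\left(k \right)} = 1 + k^{2} + 8 k$ ($J{\left(k \right)} = \left(k^{2} + 8 k\right) + 1^{2} = \left(k^{2} + 8 k\right) + 1 = 1 + k^{2} + 8 k$)
$- 122 J{\left(h{\left(6 \right)} \right)} = - 122 \left(1 + \left(\frac{-3 - 6^{2} - 3744}{625 + 6}\right)^{2} + 8 \frac{-3 - 6^{2} - 3744}{625 + 6}\right) = - 122 \left(1 + \left(\frac{-3 - 36 - 3744}{631}\right)^{2} + 8 \frac{-3 - 36 - 3744}{631}\right) = - 122 \left(1 + \left(\frac{1}{631} \left(-3783\right)\right)^{2} + 8 \cdot \frac{1}{631} \left(-3783\right)\right) = - 122 \left(1 + \left(- \frac{3783}{631}\right)^{2} + 8 \left(- \frac{3783}{631}\right)\right) = - 122 \left(1 + \frac{14311089}{398161} - \frac{30264}{631}\right) = \left(-122\right) \left(- \frac{4387334}{398161}\right) = \frac{535254748}{398161}$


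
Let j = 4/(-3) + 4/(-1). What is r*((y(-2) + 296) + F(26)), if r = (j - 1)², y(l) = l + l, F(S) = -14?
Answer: 100358/9 ≈ 11151.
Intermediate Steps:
j = -16/3 (j = 4*(-⅓) + 4*(-1) = -4/3 - 4 = -16/3 ≈ -5.3333)
y(l) = 2*l
r = 361/9 (r = (-16/3 - 1)² = (-19/3)² = 361/9 ≈ 40.111)
r*((y(-2) + 296) + F(26)) = 361*((2*(-2) + 296) - 14)/9 = 361*((-4 + 296) - 14)/9 = 361*(292 - 14)/9 = (361/9)*278 = 100358/9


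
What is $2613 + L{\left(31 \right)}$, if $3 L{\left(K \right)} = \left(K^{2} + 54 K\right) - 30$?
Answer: $\frac{10444}{3} \approx 3481.3$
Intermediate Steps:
$L{\left(K \right)} = -10 + 18 K + \frac{K^{2}}{3}$ ($L{\left(K \right)} = \frac{\left(K^{2} + 54 K\right) - 30}{3} = \frac{-30 + K^{2} + 54 K}{3} = -10 + 18 K + \frac{K^{2}}{3}$)
$2613 + L{\left(31 \right)} = 2613 + \left(-10 + 18 \cdot 31 + \frac{31^{2}}{3}\right) = 2613 + \left(-10 + 558 + \frac{1}{3} \cdot 961\right) = 2613 + \left(-10 + 558 + \frac{961}{3}\right) = 2613 + \frac{2605}{3} = \frac{10444}{3}$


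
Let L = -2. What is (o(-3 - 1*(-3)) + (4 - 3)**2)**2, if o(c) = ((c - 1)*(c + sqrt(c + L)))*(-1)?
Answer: (1 + I*sqrt(2))**2 ≈ -1.0 + 2.8284*I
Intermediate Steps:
o(c) = -(-1 + c)*(c + sqrt(-2 + c)) (o(c) = ((c - 1)*(c + sqrt(c - 2)))*(-1) = ((-1 + c)*(c + sqrt(-2 + c)))*(-1) = -(-1 + c)*(c + sqrt(-2 + c)))
(o(-3 - 1*(-3)) + (4 - 3)**2)**2 = (((-3 - 1*(-3)) + sqrt(-2 + (-3 - 1*(-3))) - (-3 - 1*(-3))**2 - (-3 - 1*(-3))*sqrt(-2 + (-3 - 1*(-3)))) + (4 - 3)**2)**2 = (((-3 + 3) + sqrt(-2 + (-3 + 3)) - (-3 + 3)**2 - (-3 + 3)*sqrt(-2 + (-3 + 3))) + 1**2)**2 = ((0 + sqrt(-2 + 0) - 1*0**2 - 1*0*sqrt(-2 + 0)) + 1)**2 = ((0 + sqrt(-2) - 1*0 - 1*0*sqrt(-2)) + 1)**2 = ((0 + I*sqrt(2) + 0 - 1*0*I*sqrt(2)) + 1)**2 = ((0 + I*sqrt(2) + 0 + 0) + 1)**2 = (I*sqrt(2) + 1)**2 = (1 + I*sqrt(2))**2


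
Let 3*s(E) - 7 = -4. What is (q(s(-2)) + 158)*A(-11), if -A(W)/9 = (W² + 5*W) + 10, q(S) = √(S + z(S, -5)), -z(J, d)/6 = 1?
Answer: -108072 - 684*I*√5 ≈ -1.0807e+5 - 1529.5*I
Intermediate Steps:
z(J, d) = -6 (z(J, d) = -6*1 = -6)
s(E) = 1 (s(E) = 7/3 + (⅓)*(-4) = 7/3 - 4/3 = 1)
q(S) = √(-6 + S) (q(S) = √(S - 6) = √(-6 + S))
A(W) = -90 - 45*W - 9*W² (A(W) = -9*((W² + 5*W) + 10) = -9*(10 + W² + 5*W) = -90 - 45*W - 9*W²)
(q(s(-2)) + 158)*A(-11) = (√(-6 + 1) + 158)*(-90 - 45*(-11) - 9*(-11)²) = (√(-5) + 158)*(-90 + 495 - 9*121) = (I*√5 + 158)*(-90 + 495 - 1089) = (158 + I*√5)*(-684) = -108072 - 684*I*√5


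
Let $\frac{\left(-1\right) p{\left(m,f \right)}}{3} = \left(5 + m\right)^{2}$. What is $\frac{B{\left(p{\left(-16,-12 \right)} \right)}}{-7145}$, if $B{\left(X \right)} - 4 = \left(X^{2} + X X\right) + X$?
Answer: $- \frac{263179}{7145} \approx -36.834$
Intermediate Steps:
$p{\left(m,f \right)} = - 3 \left(5 + m\right)^{2}$
$B{\left(X \right)} = 4 + X + 2 X^{2}$ ($B{\left(X \right)} = 4 + \left(\left(X^{2} + X X\right) + X\right) = 4 + \left(\left(X^{2} + X^{2}\right) + X\right) = 4 + \left(2 X^{2} + X\right) = 4 + \left(X + 2 X^{2}\right) = 4 + X + 2 X^{2}$)
$\frac{B{\left(p{\left(-16,-12 \right)} \right)}}{-7145} = \frac{4 - 3 \left(5 - 16\right)^{2} + 2 \left(- 3 \left(5 - 16\right)^{2}\right)^{2}}{-7145} = \left(4 - 3 \left(-11\right)^{2} + 2 \left(- 3 \left(-11\right)^{2}\right)^{2}\right) \left(- \frac{1}{7145}\right) = \left(4 - 363 + 2 \left(\left(-3\right) 121\right)^{2}\right) \left(- \frac{1}{7145}\right) = \left(4 - 363 + 2 \left(-363\right)^{2}\right) \left(- \frac{1}{7145}\right) = \left(4 - 363 + 2 \cdot 131769\right) \left(- \frac{1}{7145}\right) = \left(4 - 363 + 263538\right) \left(- \frac{1}{7145}\right) = 263179 \left(- \frac{1}{7145}\right) = - \frac{263179}{7145}$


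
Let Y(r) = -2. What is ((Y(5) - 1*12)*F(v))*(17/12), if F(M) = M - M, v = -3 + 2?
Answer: 0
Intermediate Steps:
v = -1
F(M) = 0
((Y(5) - 1*12)*F(v))*(17/12) = ((-2 - 1*12)*0)*(17/12) = ((-2 - 12)*0)*(17*(1/12)) = -14*0*(17/12) = 0*(17/12) = 0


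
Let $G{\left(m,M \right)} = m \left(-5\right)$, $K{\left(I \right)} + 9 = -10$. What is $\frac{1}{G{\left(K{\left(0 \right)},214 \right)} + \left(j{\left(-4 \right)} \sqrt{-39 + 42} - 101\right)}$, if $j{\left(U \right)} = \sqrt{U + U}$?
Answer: $- \frac{1}{10} - \frac{i \sqrt{6}}{30} \approx -0.1 - 0.08165 i$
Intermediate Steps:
$j{\left(U \right)} = \sqrt{2} \sqrt{U}$ ($j{\left(U \right)} = \sqrt{2 U} = \sqrt{2} \sqrt{U}$)
$K{\left(I \right)} = -19$ ($K{\left(I \right)} = -9 - 10 = -19$)
$G{\left(m,M \right)} = - 5 m$
$\frac{1}{G{\left(K{\left(0 \right)},214 \right)} + \left(j{\left(-4 \right)} \sqrt{-39 + 42} - 101\right)} = \frac{1}{\left(-5\right) \left(-19\right) - \left(101 - \sqrt{2} \sqrt{-4} \sqrt{-39 + 42}\right)} = \frac{1}{95 - \left(101 - \sqrt{2} \cdot 2 i \sqrt{3}\right)} = \frac{1}{95 - \left(101 - 2 i \sqrt{2} \sqrt{3}\right)} = \frac{1}{95 - \left(101 - 2 i \sqrt{6}\right)} = \frac{1}{-6 + 2 i \sqrt{6}}$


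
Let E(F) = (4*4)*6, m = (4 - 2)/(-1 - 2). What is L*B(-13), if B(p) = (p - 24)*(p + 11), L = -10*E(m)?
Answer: -71040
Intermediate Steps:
m = -⅔ (m = 2/(-3) = 2*(-⅓) = -⅔ ≈ -0.66667)
E(F) = 96 (E(F) = 16*6 = 96)
L = -960 (L = -10*96 = -960)
B(p) = (-24 + p)*(11 + p)
L*B(-13) = -960*(-264 + (-13)² - 13*(-13)) = -960*(-264 + 169 + 169) = -960*74 = -71040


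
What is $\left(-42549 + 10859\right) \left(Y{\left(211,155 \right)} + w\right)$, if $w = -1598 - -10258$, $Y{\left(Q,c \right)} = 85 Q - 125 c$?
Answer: $-228801800$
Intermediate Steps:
$Y{\left(Q,c \right)} = - 125 c + 85 Q$
$w = 8660$ ($w = -1598 + 10258 = 8660$)
$\left(-42549 + 10859\right) \left(Y{\left(211,155 \right)} + w\right) = \left(-42549 + 10859\right) \left(\left(\left(-125\right) 155 + 85 \cdot 211\right) + 8660\right) = - 31690 \left(\left(-19375 + 17935\right) + 8660\right) = - 31690 \left(-1440 + 8660\right) = \left(-31690\right) 7220 = -228801800$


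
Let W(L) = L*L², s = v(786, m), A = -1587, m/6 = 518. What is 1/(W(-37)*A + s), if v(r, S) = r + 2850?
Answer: 1/80389947 ≈ 1.2439e-8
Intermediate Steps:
m = 3108 (m = 6*518 = 3108)
v(r, S) = 2850 + r
s = 3636 (s = 2850 + 786 = 3636)
W(L) = L³
1/(W(-37)*A + s) = 1/((-37)³*(-1587) + 3636) = 1/(-50653*(-1587) + 3636) = 1/(80386311 + 3636) = 1/80389947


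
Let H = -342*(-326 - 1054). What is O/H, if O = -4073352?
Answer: -169723/19665 ≈ -8.6307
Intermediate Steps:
H = 471960 (H = -342*(-1380) = 471960)
O/H = -4073352/471960 = -4073352*1/471960 = -169723/19665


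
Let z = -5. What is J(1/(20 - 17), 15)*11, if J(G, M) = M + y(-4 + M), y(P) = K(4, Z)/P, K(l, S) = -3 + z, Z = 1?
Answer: 157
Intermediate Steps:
K(l, S) = -8 (K(l, S) = -3 - 5 = -8)
y(P) = -8/P
J(G, M) = M - 8/(-4 + M)
J(1/(20 - 17), 15)*11 = ((-8 + 15*(-4 + 15))/(-4 + 15))*11 = ((-8 + 15*11)/11)*11 = ((-8 + 165)/11)*11 = ((1/11)*157)*11 = (157/11)*11 = 157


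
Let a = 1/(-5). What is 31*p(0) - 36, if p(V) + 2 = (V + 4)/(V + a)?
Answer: -718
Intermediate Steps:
a = -1/5 ≈ -0.20000
p(V) = -2 + (4 + V)/(-1/5 + V) (p(V) = -2 + (V + 4)/(V - 1/5) = -2 + (4 + V)/(-1/5 + V))
31*p(0) - 36 = 31*((22 - 5*0)/(-1 + 5*0)) - 36 = 31*((22 + 0)/(-1 + 0)) - 36 = 31*(22/(-1)) - 36 = 31*(-1*22) - 36 = 31*(-22) - 36 = -682 - 36 = -718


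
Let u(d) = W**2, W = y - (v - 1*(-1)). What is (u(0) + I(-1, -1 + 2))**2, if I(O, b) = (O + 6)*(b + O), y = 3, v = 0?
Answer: 16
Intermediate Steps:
I(O, b) = (6 + O)*(O + b)
W = 2 (W = 3 - (0 - 1*(-1)) = 3 - (0 + 1) = 3 - 1*1 = 3 - 1 = 2)
u(d) = 4 (u(d) = 2**2 = 4)
(u(0) + I(-1, -1 + 2))**2 = (4 + ((-1)**2 + 6*(-1) + 6*(-1 + 2) - (-1 + 2)))**2 = (4 + (1 - 6 + 6*1 - 1*1))**2 = (4 + (1 - 6 + 6 - 1))**2 = (4 + 0)**2 = 4**2 = 16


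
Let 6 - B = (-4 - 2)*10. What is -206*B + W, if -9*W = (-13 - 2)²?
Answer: -13621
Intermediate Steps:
B = 66 (B = 6 - (-4 - 2)*10 = 6 - (-6)*10 = 6 - 1*(-60) = 6 + 60 = 66)
W = -25 (W = -(-13 - 2)²/9 = -⅑*(-15)² = -⅑*225 = -25)
-206*B + W = -206*66 - 25 = -13596 - 25 = -13621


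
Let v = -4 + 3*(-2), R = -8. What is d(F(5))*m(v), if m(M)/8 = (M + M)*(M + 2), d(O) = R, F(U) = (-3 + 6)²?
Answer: -10240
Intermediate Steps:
F(U) = 9 (F(U) = 3² = 9)
d(O) = -8
v = -10 (v = -4 - 6 = -10)
m(M) = 16*M*(2 + M) (m(M) = 8*((M + M)*(M + 2)) = 8*((2*M)*(2 + M)) = 8*(2*M*(2 + M)) = 16*M*(2 + M))
d(F(5))*m(v) = -128*(-10)*(2 - 10) = -128*(-10)*(-8) = -8*1280 = -10240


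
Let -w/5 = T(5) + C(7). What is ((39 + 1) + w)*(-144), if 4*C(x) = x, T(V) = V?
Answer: -900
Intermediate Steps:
C(x) = x/4
w = -135/4 (w = -5*(5 + (¼)*7) = -5*(5 + 7/4) = -5*27/4 = -135/4 ≈ -33.750)
((39 + 1) + w)*(-144) = ((39 + 1) - 135/4)*(-144) = (40 - 135/4)*(-144) = (25/4)*(-144) = -900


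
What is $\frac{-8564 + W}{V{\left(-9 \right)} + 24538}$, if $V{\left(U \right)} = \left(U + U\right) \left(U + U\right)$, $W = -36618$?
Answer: $- \frac{22591}{12431} \approx -1.8173$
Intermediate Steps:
$V{\left(U \right)} = 4 U^{2}$ ($V{\left(U \right)} = 2 U 2 U = 4 U^{2}$)
$\frac{-8564 + W}{V{\left(-9 \right)} + 24538} = \frac{-8564 - 36618}{4 \left(-9\right)^{2} + 24538} = - \frac{45182}{4 \cdot 81 + 24538} = - \frac{45182}{324 + 24538} = - \frac{45182}{24862} = \left(-45182\right) \frac{1}{24862} = - \frac{22591}{12431}$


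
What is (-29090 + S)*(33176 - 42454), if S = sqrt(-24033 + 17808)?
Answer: 269897020 - 46390*I*sqrt(249) ≈ 2.699e+8 - 7.3202e+5*I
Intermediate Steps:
S = 5*I*sqrt(249) (S = sqrt(-6225) = 5*I*sqrt(249) ≈ 78.899*I)
(-29090 + S)*(33176 - 42454) = (-29090 + 5*I*sqrt(249))*(33176 - 42454) = (-29090 + 5*I*sqrt(249))*(-9278) = 269897020 - 46390*I*sqrt(249)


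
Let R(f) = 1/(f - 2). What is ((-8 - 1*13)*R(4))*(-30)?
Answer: 315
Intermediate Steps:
R(f) = 1/(-2 + f)
((-8 - 1*13)*R(4))*(-30) = ((-8 - 1*13)/(-2 + 4))*(-30) = ((-8 - 13)/2)*(-30) = -21*½*(-30) = -21/2*(-30) = 315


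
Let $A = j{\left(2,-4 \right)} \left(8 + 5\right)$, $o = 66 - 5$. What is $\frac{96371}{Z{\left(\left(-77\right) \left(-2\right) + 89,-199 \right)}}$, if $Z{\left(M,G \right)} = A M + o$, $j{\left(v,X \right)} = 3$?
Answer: $\frac{96371}{9538} \approx 10.104$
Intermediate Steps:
$o = 61$ ($o = 66 - 5 = 61$)
$A = 39$ ($A = 3 \left(8 + 5\right) = 3 \cdot 13 = 39$)
$Z{\left(M,G \right)} = 61 + 39 M$ ($Z{\left(M,G \right)} = 39 M + 61 = 61 + 39 M$)
$\frac{96371}{Z{\left(\left(-77\right) \left(-2\right) + 89,-199 \right)}} = \frac{96371}{61 + 39 \left(\left(-77\right) \left(-2\right) + 89\right)} = \frac{96371}{61 + 39 \left(154 + 89\right)} = \frac{96371}{61 + 39 \cdot 243} = \frac{96371}{61 + 9477} = \frac{96371}{9538}$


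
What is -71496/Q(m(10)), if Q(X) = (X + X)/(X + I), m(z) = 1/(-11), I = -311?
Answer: -122329656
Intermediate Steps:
m(z) = -1/11
Q(X) = 2*X/(-311 + X) (Q(X) = (X + X)/(X - 311) = (2*X)/(-311 + X) = 2*X/(-311 + X))
-71496/Q(m(10)) = -71496/(2*(-1/11)/(-311 - 1/11)) = -71496/(2*(-1/11)/(-3422/11)) = -71496/(2*(-1/11)*(-11/3422)) = -71496/1/1711 = -71496*1711 = -122329656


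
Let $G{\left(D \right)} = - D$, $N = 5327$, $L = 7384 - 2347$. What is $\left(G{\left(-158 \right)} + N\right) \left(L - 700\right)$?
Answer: $23788445$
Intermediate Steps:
$L = 5037$ ($L = 7384 - 2347 = 5037$)
$\left(G{\left(-158 \right)} + N\right) \left(L - 700\right) = \left(\left(-1\right) \left(-158\right) + 5327\right) \left(5037 - 700\right) = \left(158 + 5327\right) 4337 = 5485 \cdot 4337 = 23788445$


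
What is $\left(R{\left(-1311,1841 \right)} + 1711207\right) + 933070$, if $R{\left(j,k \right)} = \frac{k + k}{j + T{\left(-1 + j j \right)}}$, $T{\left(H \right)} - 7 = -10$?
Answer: $\frac{1737288148}{657} \approx 2.6443 \cdot 10^{6}$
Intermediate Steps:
$T{\left(H \right)} = -3$ ($T{\left(H \right)} = 7 - 10 = -3$)
$R{\left(j,k \right)} = \frac{2 k}{-3 + j}$ ($R{\left(j,k \right)} = \frac{k + k}{j - 3} = \frac{2 k}{-3 + j}$)
$\left(R{\left(-1311,1841 \right)} + 1711207\right) + 933070 = \left(2 \cdot 1841 \frac{1}{-3 - 1311} + 1711207\right) + 933070 = \left(2 \cdot 1841 \frac{1}{-1314} + 1711207\right) + 933070 = \left(2 \cdot 1841 \left(- \frac{1}{1314}\right) + 1711207\right) + 933070 = \left(- \frac{1841}{657} + 1711207\right) + 933070 = \frac{1124261158}{657} + 933070 = \frac{1737288148}{657}$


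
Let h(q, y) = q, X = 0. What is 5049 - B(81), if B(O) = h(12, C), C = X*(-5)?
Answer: 5037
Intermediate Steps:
C = 0 (C = 0*(-5) = 0)
B(O) = 12
5049 - B(81) = 5049 - 1*12 = 5049 - 12 = 5037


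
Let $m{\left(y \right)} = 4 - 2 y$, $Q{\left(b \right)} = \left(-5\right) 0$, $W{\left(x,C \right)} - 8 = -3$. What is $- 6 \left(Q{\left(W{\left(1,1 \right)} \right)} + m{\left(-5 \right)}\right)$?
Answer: $-84$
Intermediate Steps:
$W{\left(x,C \right)} = 5$ ($W{\left(x,C \right)} = 8 - 3 = 5$)
$Q{\left(b \right)} = 0$
$- 6 \left(Q{\left(W{\left(1,1 \right)} \right)} + m{\left(-5 \right)}\right) = - 6 \left(0 + \left(4 - -10\right)\right) = - 6 \left(0 + \left(4 + 10\right)\right) = - 6 \left(0 + 14\right) = \left(-6\right) 14 = -84$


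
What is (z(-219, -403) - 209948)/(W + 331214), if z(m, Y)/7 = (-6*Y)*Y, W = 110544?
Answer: -3515563/220879 ≈ -15.916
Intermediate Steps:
z(m, Y) = -42*Y² (z(m, Y) = 7*((-6*Y)*Y) = 7*(-6*Y²) = -42*Y²)
(z(-219, -403) - 209948)/(W + 331214) = (-42*(-403)² - 209948)/(110544 + 331214) = (-42*162409 - 209948)/441758 = (-6821178 - 209948)*(1/441758) = -7031126*1/441758 = -3515563/220879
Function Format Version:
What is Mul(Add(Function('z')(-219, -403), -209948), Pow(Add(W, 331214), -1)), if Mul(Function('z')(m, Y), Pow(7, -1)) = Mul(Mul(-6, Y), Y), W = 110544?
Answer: Rational(-3515563, 220879) ≈ -15.916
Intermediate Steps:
Function('z')(m, Y) = Mul(-42, Pow(Y, 2)) (Function('z')(m, Y) = Mul(7, Mul(Mul(-6, Y), Y)) = Mul(7, Mul(-6, Pow(Y, 2))) = Mul(-42, Pow(Y, 2)))
Mul(Add(Function('z')(-219, -403), -209948), Pow(Add(W, 331214), -1)) = Mul(Add(Mul(-42, Pow(-403, 2)), -209948), Pow(Add(110544, 331214), -1)) = Mul(Add(Mul(-42, 162409), -209948), Pow(441758, -1)) = Mul(Add(-6821178, -209948), Rational(1, 441758)) = Mul(-7031126, Rational(1, 441758)) = Rational(-3515563, 220879)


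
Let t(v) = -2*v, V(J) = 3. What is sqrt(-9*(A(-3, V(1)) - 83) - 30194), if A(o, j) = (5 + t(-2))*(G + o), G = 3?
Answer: I*sqrt(29447) ≈ 171.6*I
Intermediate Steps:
A(o, j) = 27 + 9*o (A(o, j) = (5 - 2*(-2))*(3 + o) = (5 + 4)*(3 + o) = 9*(3 + o) = 27 + 9*o)
sqrt(-9*(A(-3, V(1)) - 83) - 30194) = sqrt(-9*((27 + 9*(-3)) - 83) - 30194) = sqrt(-9*((27 - 27) - 83) - 30194) = sqrt(-9*(0 - 83) - 30194) = sqrt(-9*(-83) - 30194) = sqrt(747 - 30194) = sqrt(-29447) = I*sqrt(29447)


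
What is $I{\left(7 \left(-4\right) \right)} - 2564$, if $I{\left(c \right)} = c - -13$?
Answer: $-2579$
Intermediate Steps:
$I{\left(c \right)} = 13 + c$ ($I{\left(c \right)} = c + 13 = 13 + c$)
$I{\left(7 \left(-4\right) \right)} - 2564 = \left(13 + 7 \left(-4\right)\right) - 2564 = \left(13 - 28\right) - 2564 = -15 - 2564 = -2579$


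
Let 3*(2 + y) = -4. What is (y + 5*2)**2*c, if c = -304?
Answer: -121600/9 ≈ -13511.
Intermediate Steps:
y = -10/3 (y = -2 + (1/3)*(-4) = -2 - 4/3 = -10/3 ≈ -3.3333)
(y + 5*2)**2*c = (-10/3 + 5*2)**2*(-304) = (-10/3 + 10)**2*(-304) = (20/3)**2*(-304) = (400/9)*(-304) = -121600/9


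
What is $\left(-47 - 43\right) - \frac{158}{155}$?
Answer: $- \frac{14108}{155} \approx -91.019$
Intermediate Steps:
$\left(-47 - 43\right) - \frac{158}{155} = -90 - \frac{158}{155} = - \frac{14108}{155}$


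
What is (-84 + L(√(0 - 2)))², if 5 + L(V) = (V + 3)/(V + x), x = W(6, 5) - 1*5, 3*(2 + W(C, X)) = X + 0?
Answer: (756624*√2 + 1914097*I)/(2*(48*√2 + 119*I)) ≈ 8002.9 + 69.26*I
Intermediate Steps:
W(C, X) = -2 + X/3 (W(C, X) = -2 + (X + 0)/3 = -2 + X/3)
x = -16/3 (x = (-2 + (⅓)*5) - 1*5 = (-2 + 5/3) - 5 = -⅓ - 5 = -16/3 ≈ -5.3333)
L(V) = -5 + (3 + V)/(-16/3 + V) (L(V) = -5 + (V + 3)/(V - 16/3) = -5 + (3 + V)/(-16/3 + V))
(-84 + L(√(0 - 2)))² = (-84 + (89 - 12*√(0 - 2))/(-16 + 3*√(0 - 2)))² = (-84 + (89 - 12*I*√2)/(-16 + 3*√(-2)))² = (-84 + (89 - 12*I*√2)/(-16 + 3*(I*√2)))² = (-84 + (89 - 12*I*√2)/(-16 + 3*I*√2))²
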